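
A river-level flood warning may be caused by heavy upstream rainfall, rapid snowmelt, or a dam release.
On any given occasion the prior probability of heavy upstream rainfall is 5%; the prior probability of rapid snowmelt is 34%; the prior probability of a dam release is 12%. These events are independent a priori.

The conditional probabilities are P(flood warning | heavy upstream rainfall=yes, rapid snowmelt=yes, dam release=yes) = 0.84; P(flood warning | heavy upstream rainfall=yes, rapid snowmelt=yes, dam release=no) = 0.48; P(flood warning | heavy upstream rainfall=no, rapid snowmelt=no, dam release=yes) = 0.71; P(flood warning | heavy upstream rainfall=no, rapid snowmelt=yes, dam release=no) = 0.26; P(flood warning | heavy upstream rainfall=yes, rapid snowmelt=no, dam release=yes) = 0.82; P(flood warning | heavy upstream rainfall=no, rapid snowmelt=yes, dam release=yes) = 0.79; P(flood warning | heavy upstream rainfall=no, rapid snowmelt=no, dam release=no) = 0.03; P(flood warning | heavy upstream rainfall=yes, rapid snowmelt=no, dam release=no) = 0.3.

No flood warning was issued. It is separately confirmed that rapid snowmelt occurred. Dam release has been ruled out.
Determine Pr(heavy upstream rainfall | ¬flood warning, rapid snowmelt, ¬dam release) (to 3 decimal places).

Pr(heavy upstream rainfall | ¬flood warning, rapid snowmelt, ¬dam release) ≈ 0.036

For the numerator, keep only heavy upstream rainfall=true terms: 0.52·0.05 = 0.026000
Normalizer over all consistent configurations: 0.74·0.95 + 0.52·0.05 = 0.729000
Posterior = 0.026000 / 0.729000 ≈ 0.036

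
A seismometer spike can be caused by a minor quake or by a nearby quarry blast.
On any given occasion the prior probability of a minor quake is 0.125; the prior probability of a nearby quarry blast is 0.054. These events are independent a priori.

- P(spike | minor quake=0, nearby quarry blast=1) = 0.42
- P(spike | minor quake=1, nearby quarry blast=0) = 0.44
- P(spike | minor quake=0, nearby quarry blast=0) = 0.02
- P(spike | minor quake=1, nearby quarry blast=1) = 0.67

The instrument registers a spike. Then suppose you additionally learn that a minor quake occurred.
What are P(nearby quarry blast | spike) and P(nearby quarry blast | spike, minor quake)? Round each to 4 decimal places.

P(spike) = 0.02·0.875·0.946 + 0.42·0.875·0.054 + 0.44·0.125·0.946 + 0.67·0.125·0.054 = 0.016555 + 0.019845 + 0.052030 + 0.004523 = 0.092953
Of this, 0.024368 comes from 0.019845 + 0.004523 (the nearby quarry blast=true cases).
P(nearby quarry blast | spike) = 0.024368 / 0.092953 ≈ 0.2622

Now also conditioning on minor quake=true:
Weight on nearby quarry blast=true, given the evidence: 0.67*0.054 = 0.036180
Normalizer over all consistent configurations: 0.44*0.946 + 0.67*0.054 = 0.452420
Posterior = 0.036180 / 0.452420 ≈ 0.0800
— minor quake explains away the evidence for nearby quarry blast.

P(nearby quarry blast | spike) ≈ 0.2622; P(nearby quarry blast | spike, minor quake) ≈ 0.0800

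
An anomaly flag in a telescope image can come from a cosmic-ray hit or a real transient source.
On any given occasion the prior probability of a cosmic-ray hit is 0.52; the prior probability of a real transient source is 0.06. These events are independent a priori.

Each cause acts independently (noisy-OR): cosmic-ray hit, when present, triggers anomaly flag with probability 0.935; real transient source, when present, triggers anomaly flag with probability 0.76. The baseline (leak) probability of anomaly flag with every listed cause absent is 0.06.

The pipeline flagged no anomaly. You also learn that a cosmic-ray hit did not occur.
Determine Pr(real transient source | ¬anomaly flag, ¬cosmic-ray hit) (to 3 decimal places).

Under noisy-OR, P(anomaly flag | causes) = 1 − (1−0.06)·∏(1−qᵢ) over the active causes.
Weight on real transient source=true, given the evidence: 0.2256*0.06 = 0.013536
The normalizing constant is 0.94*0.94 + 0.2256*0.06 = 0.897136
Posterior = 0.013536 / 0.897136 ≈ 0.015

Pr(real transient source | ¬anomaly flag, ¬cosmic-ray hit) ≈ 0.015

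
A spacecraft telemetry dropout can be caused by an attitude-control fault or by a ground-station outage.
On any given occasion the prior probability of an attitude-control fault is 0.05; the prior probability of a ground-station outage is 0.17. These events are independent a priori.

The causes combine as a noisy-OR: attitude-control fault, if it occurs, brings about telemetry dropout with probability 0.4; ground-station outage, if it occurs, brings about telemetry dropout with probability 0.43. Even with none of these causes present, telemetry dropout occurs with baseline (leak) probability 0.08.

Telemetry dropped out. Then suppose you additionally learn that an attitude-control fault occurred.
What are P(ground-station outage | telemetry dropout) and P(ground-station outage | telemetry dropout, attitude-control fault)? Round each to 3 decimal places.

P(ground-station outage | telemetry dropout) ≈ 0.503; P(ground-station outage | telemetry dropout, attitude-control fault) ≈ 0.239

Under noisy-OR, P(telemetry dropout | causes) = 1 − (1−0.08)·∏(1−qᵢ) over the active causes.
Enumerate the 4 (attitude-control fault, ground-station outage) configurations and weight by the priors:
  P(telemetry dropout) = 0.08*0.95*0.83 + 0.4756*0.95*0.17 + 0.448*0.05*0.83 + 0.68536*0.05*0.17
        = 0.063080 + 0.076809 + 0.018592 + 0.005826 = 0.164307
The terms with ground-station outage present sum to 0.082635, so
  P(ground-station outage | telemetry dropout) = 0.082635 / 0.164307 ≈ 0.503

Now condition on the additional information:
Weight on ground-station outage=true, given the evidence: 0.68536*0.17 = 0.116511
Denominator P(telemetry dropout | attitude-control fault): 0.448*0.83 + 0.68536*0.17 = 0.488351
Posterior = 0.116511 / 0.488351 ≈ 0.239
The drop from 0.503 to 0.239 is the explaining-away (discounting) effect.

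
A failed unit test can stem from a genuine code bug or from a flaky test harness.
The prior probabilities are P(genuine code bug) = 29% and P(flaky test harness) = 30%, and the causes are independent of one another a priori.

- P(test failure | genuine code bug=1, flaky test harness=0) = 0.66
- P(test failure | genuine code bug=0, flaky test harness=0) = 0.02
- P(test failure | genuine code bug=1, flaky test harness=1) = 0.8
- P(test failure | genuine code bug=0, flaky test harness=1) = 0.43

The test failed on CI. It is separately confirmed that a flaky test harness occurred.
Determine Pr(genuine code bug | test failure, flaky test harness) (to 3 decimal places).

Pr(genuine code bug | test failure, flaky test harness) ≈ 0.432

P(test failure | flaky test harness) = 0.43·0.71 + 0.8·0.29 = 0.305300 + 0.232000 = 0.537300
The genuine code bug-present share is 0.8·0.29 = 0.232000.
Hence the posterior is 0.232000/0.537300 ≈ 0.432.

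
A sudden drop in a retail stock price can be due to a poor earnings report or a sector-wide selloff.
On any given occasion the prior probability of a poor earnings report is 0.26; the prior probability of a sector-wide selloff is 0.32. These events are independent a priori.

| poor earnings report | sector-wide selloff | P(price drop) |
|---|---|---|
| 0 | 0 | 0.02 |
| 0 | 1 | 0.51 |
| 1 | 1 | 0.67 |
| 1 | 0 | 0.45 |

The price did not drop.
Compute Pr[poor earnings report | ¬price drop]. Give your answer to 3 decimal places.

P(¬price drop) = 0.98·0.74·0.68 + 0.49·0.74·0.32 + 0.55·0.26·0.68 + 0.33·0.26·0.32 = 0.493136 + 0.116032 + 0.097240 + 0.027456 = 0.733864
Of this, 0.124696 comes from 0.097240 + 0.027456 (the poor earnings report=true cases).
Hence the posterior is 0.124696/0.733864 ≈ 0.170.

Pr[poor earnings report | ¬price drop] ≈ 0.170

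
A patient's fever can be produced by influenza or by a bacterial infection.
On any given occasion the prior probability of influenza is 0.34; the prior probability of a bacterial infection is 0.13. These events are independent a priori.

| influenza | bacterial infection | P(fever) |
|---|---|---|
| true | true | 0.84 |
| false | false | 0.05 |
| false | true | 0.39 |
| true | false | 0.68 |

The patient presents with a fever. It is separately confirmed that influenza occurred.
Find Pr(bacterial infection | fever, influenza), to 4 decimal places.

By total probability over both values of bacterial infection:
  P(fever | influenza) = 0.68·0.87 + 0.84·0.13
        = 0.591600 + 0.109200 = 0.700800
The terms with bacterial infection present sum to 0.109200, so
  P(bacterial infection | fever, influenza) = 0.109200 / 0.700800 ≈ 0.1558

Pr(bacterial infection | fever, influenza) ≈ 0.1558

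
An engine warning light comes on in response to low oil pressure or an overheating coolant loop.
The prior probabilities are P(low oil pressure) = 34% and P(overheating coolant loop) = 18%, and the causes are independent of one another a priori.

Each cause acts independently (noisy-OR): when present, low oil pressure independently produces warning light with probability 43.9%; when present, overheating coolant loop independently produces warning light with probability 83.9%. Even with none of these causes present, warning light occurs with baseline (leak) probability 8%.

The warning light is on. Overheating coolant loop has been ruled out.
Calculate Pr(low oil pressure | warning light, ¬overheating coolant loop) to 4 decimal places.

Pr(low oil pressure | warning light, ¬overheating coolant loop) ≈ 0.7570

Under noisy-OR, P(warning light | causes) = 1 − (1−0.08)·∏(1−qᵢ) over the active causes.
Sum P(warning light|·) weighted by the priors over both values of low oil pressure:
  P(warning light | ¬overheating coolant loop) = 0.08×0.66 + 0.48388×0.34
        = 0.052800 + 0.164519 = 0.217319
Configurations with low oil pressure contribute 0.164519, so
  P(low oil pressure | warning light, ¬overheating coolant loop) = 0.164519 / 0.217319 ≈ 0.7570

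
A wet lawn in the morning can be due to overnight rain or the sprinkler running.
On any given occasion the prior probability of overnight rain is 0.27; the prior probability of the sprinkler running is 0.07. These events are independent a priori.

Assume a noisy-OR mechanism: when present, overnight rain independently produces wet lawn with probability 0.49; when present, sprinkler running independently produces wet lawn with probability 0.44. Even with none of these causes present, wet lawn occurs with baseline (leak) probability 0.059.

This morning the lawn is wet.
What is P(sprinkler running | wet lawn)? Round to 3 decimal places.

P(sprinkler running | wet lawn) ≈ 0.182

Under noisy-OR, P(wet lawn | causes) = 1 − (1−0.059)·∏(1−qᵢ) over the active causes.
P(wet lawn) = 0.059·0.73·0.93 + 0.47304·0.73·0.07 + 0.52009·0.27·0.93 + 0.73125·0.27·0.07 = 0.040055 + 0.024172 + 0.130595 + 0.013821 = 0.208643
The sprinkler running-present share is 0.024172 + 0.013821 = 0.037993.
Hence the posterior is 0.037993/0.208643 ≈ 0.182.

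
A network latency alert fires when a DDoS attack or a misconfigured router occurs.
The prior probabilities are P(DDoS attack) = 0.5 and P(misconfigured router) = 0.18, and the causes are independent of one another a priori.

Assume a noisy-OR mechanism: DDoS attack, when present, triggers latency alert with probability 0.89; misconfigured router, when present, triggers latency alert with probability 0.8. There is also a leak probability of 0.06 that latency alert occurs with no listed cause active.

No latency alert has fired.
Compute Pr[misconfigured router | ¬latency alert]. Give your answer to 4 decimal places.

Pr[misconfigured router | ¬latency alert] ≈ 0.0421

Under noisy-OR, P(latency alert | causes) = 1 − (1−0.06)·∏(1−qᵢ) over the active causes.
P(¬latency alert) = 0.94*0.5*0.82 + 0.188*0.5*0.18 + 0.1034*0.5*0.82 + 0.02068*0.5*0.18 = 0.385400 + 0.016920 + 0.042394 + 0.001861 = 0.446575
Restricting to configurations with misconfigured router present: 0.016920 + 0.001861 = 0.018781.
Hence the posterior is 0.018781/0.446575 ≈ 0.0421.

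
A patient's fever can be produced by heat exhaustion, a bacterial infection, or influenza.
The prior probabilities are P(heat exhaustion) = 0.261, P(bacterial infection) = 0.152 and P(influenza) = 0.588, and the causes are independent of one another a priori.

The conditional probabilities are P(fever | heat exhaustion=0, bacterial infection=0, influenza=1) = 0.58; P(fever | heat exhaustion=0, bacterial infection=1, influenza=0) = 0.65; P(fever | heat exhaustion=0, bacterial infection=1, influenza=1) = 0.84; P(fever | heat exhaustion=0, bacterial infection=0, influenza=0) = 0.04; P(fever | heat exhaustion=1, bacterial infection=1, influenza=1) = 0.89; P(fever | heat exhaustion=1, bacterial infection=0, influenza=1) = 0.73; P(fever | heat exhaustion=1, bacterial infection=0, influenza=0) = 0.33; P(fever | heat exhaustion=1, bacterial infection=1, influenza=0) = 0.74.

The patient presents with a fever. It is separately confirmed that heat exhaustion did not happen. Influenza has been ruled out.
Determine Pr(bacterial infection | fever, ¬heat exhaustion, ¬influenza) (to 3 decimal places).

By total probability over both values of bacterial infection:
  P(fever | ¬heat exhaustion, ¬influenza) = 0.04×0.848 + 0.65×0.152
        = 0.033920 + 0.098800 = 0.132720
The terms with bacterial infection present sum to 0.098800, so
  P(bacterial infection | fever, ¬heat exhaustion, ¬influenza) = 0.098800 / 0.132720 ≈ 0.744

Pr(bacterial infection | fever, ¬heat exhaustion, ¬influenza) ≈ 0.744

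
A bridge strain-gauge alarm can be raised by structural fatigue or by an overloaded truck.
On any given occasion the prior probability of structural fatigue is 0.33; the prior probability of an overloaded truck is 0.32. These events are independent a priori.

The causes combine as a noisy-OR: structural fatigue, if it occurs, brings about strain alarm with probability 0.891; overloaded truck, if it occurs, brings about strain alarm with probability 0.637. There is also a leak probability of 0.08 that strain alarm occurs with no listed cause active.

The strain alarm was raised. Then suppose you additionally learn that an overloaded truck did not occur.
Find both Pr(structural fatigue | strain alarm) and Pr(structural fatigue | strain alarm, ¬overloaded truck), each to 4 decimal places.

Under noisy-OR, P(strain alarm | causes) = 1 − (1−0.08)·∏(1−qᵢ) over the active causes.
Enumerate the 4 (structural fatigue, overloaded truck) configurations and weight by the priors:
  P(strain alarm) = 0.08*0.67*0.68 + 0.66604*0.67*0.32 + 0.89972*0.33*0.68 + 0.963598*0.33*0.32
        = 0.036448 + 0.142799 + 0.201897 + 0.101756 = 0.482900
The terms with structural fatigue present sum to 0.303653, so
  P(structural fatigue | strain alarm) = 0.303653 / 0.482900 ≈ 0.6288

Now condition on the additional information:
Weight on structural fatigue=true, given the evidence: 0.89972·0.33 = 0.296908
The normalizing constant is 0.08·0.67 + 0.89972·0.33 = 0.350508
P(structural fatigue | strain alarm, ¬overloaded truck) = 0.296908/0.350508 ≈ 0.8471
With overloaded truck excluded, structural fatigue must carry more of the explanatory weight for the strain alarm.

Pr(structural fatigue | strain alarm) ≈ 0.6288; Pr(structural fatigue | strain alarm, ¬overloaded truck) ≈ 0.8471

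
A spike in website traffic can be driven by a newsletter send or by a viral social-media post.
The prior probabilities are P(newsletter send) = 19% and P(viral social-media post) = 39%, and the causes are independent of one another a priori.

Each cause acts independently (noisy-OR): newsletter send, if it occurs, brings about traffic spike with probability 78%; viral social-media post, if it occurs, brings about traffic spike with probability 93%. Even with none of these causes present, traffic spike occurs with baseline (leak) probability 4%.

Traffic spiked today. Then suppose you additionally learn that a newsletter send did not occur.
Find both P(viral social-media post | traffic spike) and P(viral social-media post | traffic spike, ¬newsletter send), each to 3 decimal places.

P(viral social-media post | traffic spike) ≈ 0.768; P(viral social-media post | traffic spike, ¬newsletter send) ≈ 0.937

Under noisy-OR, P(traffic spike | causes) = 1 − (1−0.04)·∏(1−qᵢ) over the active causes.
Sum P(traffic spike|·) weighted by the priors over the 4 (newsletter send, viral social-media post) configurations:
  P(traffic spike) = 0.04·0.81·0.61 + 0.9328·0.81·0.39 + 0.7888·0.19·0.61 + 0.985216·0.19·0.39
        = 0.019764 + 0.294672 + 0.091422 + 0.073005 = 0.478863
The terms with viral social-media post present sum to 0.367677, so
  P(viral social-media post | traffic spike) = 0.367677 / 0.478863 ≈ 0.768

Now condition on the additional information:
Sum P(traffic spike|·) weighted by the priors over both values of viral social-media post:
  P(traffic spike | ¬newsletter send) = 0.04*0.61 + 0.9328*0.39
        = 0.024400 + 0.363792 = 0.388192
The terms with viral social-media post present sum to 0.363792, so
  P(viral social-media post | traffic spike, ¬newsletter send) = 0.363792 / 0.388192 ≈ 0.937
Ruling out newsletter send raises the posterior on viral social-media post — the flip side of explaining away.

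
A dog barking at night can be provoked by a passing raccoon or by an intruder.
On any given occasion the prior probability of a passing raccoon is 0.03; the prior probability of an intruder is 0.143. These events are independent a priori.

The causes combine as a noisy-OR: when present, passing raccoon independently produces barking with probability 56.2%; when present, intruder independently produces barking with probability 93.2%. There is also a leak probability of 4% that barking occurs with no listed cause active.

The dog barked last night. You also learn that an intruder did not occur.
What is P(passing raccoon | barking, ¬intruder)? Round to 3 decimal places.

Under noisy-OR, P(barking | causes) = 1 − (1−0.04)·∏(1−qᵢ) over the active causes.
Enumerate both values of passing raccoon and weight by the priors:
  P(barking | ¬intruder) = 0.04*0.97 + 0.57952*0.03
        = 0.038800 + 0.017386 = 0.056186
Keeping only the passing raccoon-present terms gives 0.017386, so
  P(passing raccoon | barking, ¬intruder) = 0.017386 / 0.056186 ≈ 0.309

P(passing raccoon | barking, ¬intruder) ≈ 0.309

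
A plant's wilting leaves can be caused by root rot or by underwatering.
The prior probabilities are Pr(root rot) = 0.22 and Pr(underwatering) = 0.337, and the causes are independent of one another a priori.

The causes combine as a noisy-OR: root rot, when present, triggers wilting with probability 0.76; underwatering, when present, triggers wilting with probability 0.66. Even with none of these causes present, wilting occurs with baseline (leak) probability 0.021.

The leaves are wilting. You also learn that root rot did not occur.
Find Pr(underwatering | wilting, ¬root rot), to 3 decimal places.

Pr(underwatering | wilting, ¬root rot) ≈ 0.942

Under noisy-OR, P(wilting | causes) = 1 − (1−0.021)·∏(1−qᵢ) over the active causes.
P(wilting | ¬root rot) = 0.021*0.663 + 0.66714*0.337 = 0.013923 + 0.224826 = 0.238749
Restricting to configurations with underwatering present: 0.66714*0.337 = 0.224826.
Hence the posterior is 0.224826/0.238749 ≈ 0.942.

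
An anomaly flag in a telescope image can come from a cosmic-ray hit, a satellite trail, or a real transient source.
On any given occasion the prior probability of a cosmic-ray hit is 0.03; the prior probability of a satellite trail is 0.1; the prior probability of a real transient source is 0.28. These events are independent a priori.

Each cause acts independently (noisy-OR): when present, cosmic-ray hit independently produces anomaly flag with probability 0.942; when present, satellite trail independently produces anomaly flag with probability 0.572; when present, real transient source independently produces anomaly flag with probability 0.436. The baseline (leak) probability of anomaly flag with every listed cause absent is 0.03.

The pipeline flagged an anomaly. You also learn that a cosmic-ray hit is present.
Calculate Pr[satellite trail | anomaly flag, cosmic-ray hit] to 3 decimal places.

Pr[satellite trail | anomaly flag, cosmic-ray hit] ≈ 0.103

Under noisy-OR, P(anomaly flag | causes) = 1 − (1−0.03)·∏(1−qᵢ) over the active causes.
For the numerator, keep only satellite trail=true terms: 0.070266 + 0.027620 = 0.097886
Denominator P(anomaly flag | cosmic-ray hit): 0.94374·0.9·0.72 + 0.968269·0.9·0.28 + 0.975921·0.1·0.72 + 0.986419·0.1·0.28 = 0.953434
P(satellite trail | anomaly flag, cosmic-ray hit) = 0.097886/0.953434 ≈ 0.103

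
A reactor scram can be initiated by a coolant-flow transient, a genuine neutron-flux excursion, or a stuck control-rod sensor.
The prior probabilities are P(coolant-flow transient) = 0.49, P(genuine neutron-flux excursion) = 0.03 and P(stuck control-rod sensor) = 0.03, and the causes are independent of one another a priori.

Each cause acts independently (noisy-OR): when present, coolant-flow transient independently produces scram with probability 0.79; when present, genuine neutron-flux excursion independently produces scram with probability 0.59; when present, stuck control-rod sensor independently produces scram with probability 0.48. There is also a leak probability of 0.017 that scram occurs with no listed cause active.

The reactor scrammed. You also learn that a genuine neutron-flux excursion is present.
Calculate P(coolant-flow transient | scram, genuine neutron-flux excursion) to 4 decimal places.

Under noisy-OR, P(scram | causes) = 1 − (1−0.017)·∏(1−qᵢ) over the active causes.
P(scram | genuine neutron-flux excursion) = 0.59697×0.51×0.97 + 0.790424×0.51×0.03 + 0.915364×0.49×0.97 + 0.955989×0.49×0.03 = 0.295321 + 0.012093 + 0.435073 + 0.014053 = 0.756540
Of this, 0.449126 comes from 0.435073 + 0.014053 (the coolant-flow transient=true cases).
P(coolant-flow transient | scram, genuine neutron-flux excursion) = 0.449126 / 0.756540 ≈ 0.5937

P(coolant-flow transient | scram, genuine neutron-flux excursion) ≈ 0.5937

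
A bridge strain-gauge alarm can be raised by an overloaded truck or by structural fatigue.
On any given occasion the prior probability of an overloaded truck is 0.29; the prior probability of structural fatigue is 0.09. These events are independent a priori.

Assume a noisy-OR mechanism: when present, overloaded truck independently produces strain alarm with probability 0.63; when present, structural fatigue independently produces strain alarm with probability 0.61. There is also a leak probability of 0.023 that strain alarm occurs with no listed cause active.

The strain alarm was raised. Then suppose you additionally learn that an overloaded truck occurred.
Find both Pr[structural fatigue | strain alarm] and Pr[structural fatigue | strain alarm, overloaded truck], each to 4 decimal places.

Under noisy-OR, P(strain alarm | causes) = 1 − (1−0.023)·∏(1−qᵢ) over the active causes.
P(strain alarm) = 0.023*0.71*0.91 + 0.61897*0.71*0.09 + 0.63851*0.29*0.91 + 0.859019*0.29*0.09 = 0.014860 + 0.039552 + 0.168503 + 0.022420 = 0.245335
Restricting to configurations with structural fatigue present: 0.039552 + 0.022420 = 0.061972.
Hence the posterior is 0.061972/0.245335 ≈ 0.2526.

Now condition on the additional information:
Numerator (weight on configurations with structural fatigue): 0.859019·0.09 = 0.077312
The normalizing constant is 0.63851·0.91 + 0.859019·0.09 = 0.658356
Posterior = 0.077312 / 0.658356 ≈ 0.1174

Pr[structural fatigue | strain alarm] ≈ 0.2526; Pr[structural fatigue | strain alarm, overloaded truck] ≈ 0.1174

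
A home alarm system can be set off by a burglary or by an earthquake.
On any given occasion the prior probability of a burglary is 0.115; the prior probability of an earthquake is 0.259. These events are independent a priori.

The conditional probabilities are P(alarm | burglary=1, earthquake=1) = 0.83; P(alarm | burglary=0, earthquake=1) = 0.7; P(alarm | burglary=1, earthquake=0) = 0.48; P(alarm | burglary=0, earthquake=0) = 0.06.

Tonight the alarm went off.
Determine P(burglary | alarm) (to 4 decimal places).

P(alarm) = 0.06·0.885·0.741 + 0.7·0.885·0.259 + 0.48·0.115·0.741 + 0.83·0.115·0.259 = 0.039347 + 0.160450 + 0.040903 + 0.024722 = 0.265422
The burglary-present share is 0.040903 + 0.024722 = 0.065625.
Hence the posterior is 0.065625/0.265422 ≈ 0.2472.

P(burglary | alarm) ≈ 0.2472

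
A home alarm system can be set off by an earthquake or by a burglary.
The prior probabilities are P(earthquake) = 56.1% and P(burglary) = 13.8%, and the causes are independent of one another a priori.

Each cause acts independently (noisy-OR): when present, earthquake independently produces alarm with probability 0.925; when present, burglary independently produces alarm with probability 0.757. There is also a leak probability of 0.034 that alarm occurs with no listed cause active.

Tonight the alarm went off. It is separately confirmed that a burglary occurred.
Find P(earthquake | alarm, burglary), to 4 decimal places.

Under noisy-OR, P(alarm | causes) = 1 − (1−0.034)·∏(1−qᵢ) over the active causes.
P(alarm | burglary) = 0.765262×0.439 + 0.982395×0.561 = 0.335950 + 0.551124 = 0.887074
Restricting to configurations with earthquake present: 0.982395×0.561 = 0.551124.
Hence the posterior is 0.551124/0.887074 ≈ 0.6213.

P(earthquake | alarm, burglary) ≈ 0.6213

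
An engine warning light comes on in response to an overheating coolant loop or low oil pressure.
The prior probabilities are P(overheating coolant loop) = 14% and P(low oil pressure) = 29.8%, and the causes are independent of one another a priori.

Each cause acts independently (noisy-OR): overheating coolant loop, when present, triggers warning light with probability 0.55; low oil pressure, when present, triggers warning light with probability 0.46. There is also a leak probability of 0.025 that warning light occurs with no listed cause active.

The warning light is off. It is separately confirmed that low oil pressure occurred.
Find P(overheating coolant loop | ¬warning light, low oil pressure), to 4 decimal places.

Under noisy-OR, P(warning light | causes) = 1 − (1−0.025)·∏(1−qᵢ) over the active causes.
Numerator (weight on configurations with overheating coolant loop): 0.236925*0.14 = 0.033170
The normalizing constant is 0.5265*0.86 + 0.236925*0.14 = 0.485960
P(overheating coolant loop | ¬warning light, low oil pressure) = 0.033170/0.485960 ≈ 0.0683

P(overheating coolant loop | ¬warning light, low oil pressure) ≈ 0.0683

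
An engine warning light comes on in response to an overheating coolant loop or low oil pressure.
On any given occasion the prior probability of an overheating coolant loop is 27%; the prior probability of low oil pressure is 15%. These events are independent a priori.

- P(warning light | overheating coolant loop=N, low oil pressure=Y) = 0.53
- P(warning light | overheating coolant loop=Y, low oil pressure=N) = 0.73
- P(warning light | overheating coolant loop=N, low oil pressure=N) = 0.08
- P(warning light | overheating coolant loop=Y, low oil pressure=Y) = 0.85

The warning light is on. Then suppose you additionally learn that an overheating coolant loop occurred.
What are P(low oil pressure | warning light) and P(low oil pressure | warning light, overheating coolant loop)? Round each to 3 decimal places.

For the numerator, keep only low oil pressure=true terms: 0.058035 + 0.034425 = 0.092460
Denominator P(warning light): 0.08·0.73·0.85 + 0.53·0.73·0.15 + 0.73·0.27·0.85 + 0.85·0.27·0.15 = 0.309635
P(low oil pressure | warning light) = 0.092460/0.309635 ≈ 0.299

Now also conditioning on overheating coolant loop=true:
For the numerator, keep only low oil pressure=true terms: 0.85·0.15 = 0.127500
The normalizing constant is 0.73·0.85 + 0.85·0.15 = 0.748000
Posterior = 0.127500 / 0.748000 ≈ 0.170
— overheating coolant loop explains away the evidence for low oil pressure.

P(low oil pressure | warning light) ≈ 0.299; P(low oil pressure | warning light, overheating coolant loop) ≈ 0.170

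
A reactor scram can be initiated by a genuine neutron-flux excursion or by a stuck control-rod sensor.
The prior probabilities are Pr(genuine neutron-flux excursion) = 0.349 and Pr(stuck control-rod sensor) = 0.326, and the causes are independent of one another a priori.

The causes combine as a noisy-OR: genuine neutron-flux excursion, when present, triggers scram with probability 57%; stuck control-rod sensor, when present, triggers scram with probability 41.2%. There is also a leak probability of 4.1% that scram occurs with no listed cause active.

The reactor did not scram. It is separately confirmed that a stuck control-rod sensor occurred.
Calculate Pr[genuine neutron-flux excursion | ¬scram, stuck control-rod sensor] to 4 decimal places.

Under noisy-OR, P(scram | causes) = 1 − (1−0.041)·∏(1−qᵢ) over the active causes.
Enumerate both values of genuine neutron-flux excursion and weight by the priors:
  P(¬scram | stuck control-rod sensor) = 0.563892*0.651 + 0.242474*0.349
        = 0.367094 + 0.084623 = 0.451717
Configurations with genuine neutron-flux excursion contribute 0.084623, so
  P(genuine neutron-flux excursion | ¬scram, stuck control-rod sensor) = 0.084623 / 0.451717 ≈ 0.1873

Pr[genuine neutron-flux excursion | ¬scram, stuck control-rod sensor] ≈ 0.1873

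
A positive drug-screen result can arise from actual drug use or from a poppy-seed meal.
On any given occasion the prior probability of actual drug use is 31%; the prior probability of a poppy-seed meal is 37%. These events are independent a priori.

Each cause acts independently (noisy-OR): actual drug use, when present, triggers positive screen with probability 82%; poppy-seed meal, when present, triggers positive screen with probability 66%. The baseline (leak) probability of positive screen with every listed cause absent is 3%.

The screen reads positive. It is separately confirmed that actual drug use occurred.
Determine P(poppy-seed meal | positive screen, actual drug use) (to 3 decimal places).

P(poppy-seed meal | positive screen, actual drug use) ≈ 0.401

Under noisy-OR, P(positive screen | causes) = 1 − (1−0.03)·∏(1−qᵢ) over the active causes.
Sum P(positive screen|·) weighted by the priors over both values of poppy-seed meal:
  P(positive screen | actual drug use) = 0.8254*0.63 + 0.940636*0.37
        = 0.520002 + 0.348035 = 0.868037
Keeping only the poppy-seed meal-present terms gives 0.348035, so
  P(poppy-seed meal | positive screen, actual drug use) = 0.348035 / 0.868037 ≈ 0.401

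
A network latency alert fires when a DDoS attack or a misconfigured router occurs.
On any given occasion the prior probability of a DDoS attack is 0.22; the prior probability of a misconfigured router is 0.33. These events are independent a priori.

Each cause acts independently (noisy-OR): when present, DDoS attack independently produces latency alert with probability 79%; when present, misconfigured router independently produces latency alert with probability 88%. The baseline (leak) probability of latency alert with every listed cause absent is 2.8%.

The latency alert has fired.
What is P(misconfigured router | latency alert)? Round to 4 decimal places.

P(misconfigured router | latency alert) ≈ 0.6933

Under noisy-OR, P(latency alert | causes) = 1 − (1−0.028)·∏(1−qᵢ) over the active causes.
Weight on misconfigured router=true, given the evidence: 0.227377 + 0.070822 = 0.298199
Normalizer over all consistent configurations: 0.028*0.78*0.67 + 0.88336*0.78*0.33 + 0.79588*0.22*0.67 + 0.975506*0.22*0.33 = 0.430145
P(misconfigured router | latency alert) = 0.298199/0.430145 ≈ 0.6933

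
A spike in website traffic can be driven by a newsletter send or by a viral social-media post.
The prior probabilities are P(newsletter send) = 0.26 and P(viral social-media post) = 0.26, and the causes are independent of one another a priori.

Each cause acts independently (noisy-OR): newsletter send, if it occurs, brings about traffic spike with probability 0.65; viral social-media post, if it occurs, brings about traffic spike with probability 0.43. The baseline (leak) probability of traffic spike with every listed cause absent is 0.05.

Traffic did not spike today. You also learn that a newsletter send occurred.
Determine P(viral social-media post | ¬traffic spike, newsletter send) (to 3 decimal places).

P(viral social-media post | ¬traffic spike, newsletter send) ≈ 0.167

Under noisy-OR, P(traffic spike | causes) = 1 − (1−0.05)·∏(1−qᵢ) over the active causes.
Sum P(¬traffic spike|·) weighted by the priors over both values of viral social-media post:
  P(¬traffic spike | newsletter send) = 0.3325·0.74 + 0.189525·0.26
        = 0.246050 + 0.049277 = 0.295327
Configurations with viral social-media post contribute 0.049277, so
  P(viral social-media post | ¬traffic spike, newsletter send) = 0.049277 / 0.295327 ≈ 0.167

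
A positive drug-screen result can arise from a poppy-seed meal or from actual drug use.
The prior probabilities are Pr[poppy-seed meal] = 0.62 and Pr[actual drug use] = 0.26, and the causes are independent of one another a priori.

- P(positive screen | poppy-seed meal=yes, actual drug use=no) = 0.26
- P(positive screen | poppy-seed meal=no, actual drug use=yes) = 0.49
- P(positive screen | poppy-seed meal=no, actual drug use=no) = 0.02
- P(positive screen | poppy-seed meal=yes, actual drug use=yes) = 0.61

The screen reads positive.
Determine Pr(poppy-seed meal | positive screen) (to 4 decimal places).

Pr(poppy-seed meal | positive screen) ≈ 0.8011

Numerator (weight on configurations with poppy-seed meal): 0.119288 + 0.098332 = 0.217620
Denominator P(positive screen): 0.02×0.38×0.74 + 0.49×0.38×0.26 + 0.26×0.62×0.74 + 0.61×0.62×0.26 = 0.271656
P(poppy-seed meal | positive screen) = 0.217620/0.271656 ≈ 0.8011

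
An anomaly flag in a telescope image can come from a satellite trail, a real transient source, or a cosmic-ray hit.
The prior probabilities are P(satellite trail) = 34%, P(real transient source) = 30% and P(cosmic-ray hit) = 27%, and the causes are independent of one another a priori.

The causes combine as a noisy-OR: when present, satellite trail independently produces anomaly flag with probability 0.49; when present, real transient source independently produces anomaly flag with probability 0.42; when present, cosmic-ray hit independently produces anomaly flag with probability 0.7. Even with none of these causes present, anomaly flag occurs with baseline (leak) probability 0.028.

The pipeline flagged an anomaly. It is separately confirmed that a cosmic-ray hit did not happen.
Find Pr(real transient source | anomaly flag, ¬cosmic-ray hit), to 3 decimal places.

Pr(real transient source | anomaly flag, ¬cosmic-ray hit) ≈ 0.545

Under noisy-OR, P(anomaly flag | causes) = 1 − (1−0.028)·∏(1−qᵢ) over the active causes.
By total probability over the 4 (satellite trail, real transient source) configurations:
  P(anomaly flag | ¬cosmic-ray hit) = 0.028·0.66·0.7 + 0.43624·0.66·0.3 + 0.50428·0.34·0.7 + 0.712482·0.34·0.3
        = 0.012936 + 0.086376 + 0.120019 + 0.072673 = 0.292004
The terms with real transient source present sum to 0.159049, so
  P(real transient source | anomaly flag, ¬cosmic-ray hit) = 0.159049 / 0.292004 ≈ 0.545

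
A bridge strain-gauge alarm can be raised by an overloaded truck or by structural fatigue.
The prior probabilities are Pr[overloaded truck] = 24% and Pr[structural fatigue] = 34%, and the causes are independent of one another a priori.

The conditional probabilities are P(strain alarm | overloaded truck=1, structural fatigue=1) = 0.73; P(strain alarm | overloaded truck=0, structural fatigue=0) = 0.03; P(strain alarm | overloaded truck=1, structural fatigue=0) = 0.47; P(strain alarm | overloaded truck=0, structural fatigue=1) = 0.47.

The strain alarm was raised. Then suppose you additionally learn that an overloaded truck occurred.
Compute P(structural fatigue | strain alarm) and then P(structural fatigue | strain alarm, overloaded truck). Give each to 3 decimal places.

Weight on structural fatigue=true, given the evidence: 0.121448 + 0.059568 = 0.181016
The normalizing constant is 0.03×0.76×0.66 + 0.47×0.76×0.34 + 0.47×0.24×0.66 + 0.73×0.24×0.34 = 0.270512
Posterior = 0.181016 / 0.270512 ≈ 0.669

Now also conditioning on overloaded truck=true:
Weight on structural fatigue=true, given the evidence: 0.73*0.34 = 0.248200
The normalizing constant is 0.47*0.66 + 0.73*0.34 = 0.558400
Posterior = 0.248200 / 0.558400 ≈ 0.444
The drop from 0.669 to 0.444 is the explaining-away (discounting) effect.

P(structural fatigue | strain alarm) ≈ 0.669; P(structural fatigue | strain alarm, overloaded truck) ≈ 0.444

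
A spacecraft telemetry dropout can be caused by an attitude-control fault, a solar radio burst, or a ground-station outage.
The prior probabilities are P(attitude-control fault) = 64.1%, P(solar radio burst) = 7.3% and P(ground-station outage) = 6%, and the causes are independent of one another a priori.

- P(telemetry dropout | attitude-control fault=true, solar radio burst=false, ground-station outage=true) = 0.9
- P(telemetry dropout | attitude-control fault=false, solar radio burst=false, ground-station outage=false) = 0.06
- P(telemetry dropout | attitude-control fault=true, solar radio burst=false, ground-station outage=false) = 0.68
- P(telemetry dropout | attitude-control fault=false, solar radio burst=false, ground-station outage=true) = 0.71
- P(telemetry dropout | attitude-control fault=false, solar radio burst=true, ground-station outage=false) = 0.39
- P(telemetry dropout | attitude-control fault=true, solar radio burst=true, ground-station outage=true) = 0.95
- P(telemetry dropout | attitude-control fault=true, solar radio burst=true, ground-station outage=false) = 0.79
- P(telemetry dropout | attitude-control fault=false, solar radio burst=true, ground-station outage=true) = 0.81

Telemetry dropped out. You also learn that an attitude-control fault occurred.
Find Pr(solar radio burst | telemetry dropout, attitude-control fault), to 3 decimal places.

Pr(solar radio burst | telemetry dropout, attitude-control fault) ≈ 0.083

P(telemetry dropout | attitude-control fault) = 0.68*0.927*0.94 + 0.9*0.927*0.06 + 0.79*0.073*0.94 + 0.95*0.073*0.06 = 0.592538 + 0.050058 + 0.054210 + 0.004161 = 0.700967
Of this, 0.058371 comes from 0.054210 + 0.004161 (the solar radio burst=true cases).
Hence the posterior is 0.058371/0.700967 ≈ 0.083.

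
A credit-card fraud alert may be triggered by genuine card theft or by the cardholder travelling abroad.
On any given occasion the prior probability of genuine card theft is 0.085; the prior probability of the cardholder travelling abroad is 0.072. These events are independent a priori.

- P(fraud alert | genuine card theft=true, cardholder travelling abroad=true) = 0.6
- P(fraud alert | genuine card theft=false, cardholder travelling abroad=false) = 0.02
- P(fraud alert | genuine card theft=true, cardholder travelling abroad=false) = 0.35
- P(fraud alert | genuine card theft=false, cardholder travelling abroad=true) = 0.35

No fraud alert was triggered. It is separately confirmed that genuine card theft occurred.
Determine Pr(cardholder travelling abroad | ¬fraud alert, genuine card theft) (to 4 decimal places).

Numerator (weight on configurations with cardholder travelling abroad): 0.4×0.072 = 0.028800
Denominator P(¬fraud alert | genuine card theft): 0.65×0.928 + 0.4×0.072 = 0.632000
Posterior = 0.028800 / 0.632000 ≈ 0.0456

Pr(cardholder travelling abroad | ¬fraud alert, genuine card theft) ≈ 0.0456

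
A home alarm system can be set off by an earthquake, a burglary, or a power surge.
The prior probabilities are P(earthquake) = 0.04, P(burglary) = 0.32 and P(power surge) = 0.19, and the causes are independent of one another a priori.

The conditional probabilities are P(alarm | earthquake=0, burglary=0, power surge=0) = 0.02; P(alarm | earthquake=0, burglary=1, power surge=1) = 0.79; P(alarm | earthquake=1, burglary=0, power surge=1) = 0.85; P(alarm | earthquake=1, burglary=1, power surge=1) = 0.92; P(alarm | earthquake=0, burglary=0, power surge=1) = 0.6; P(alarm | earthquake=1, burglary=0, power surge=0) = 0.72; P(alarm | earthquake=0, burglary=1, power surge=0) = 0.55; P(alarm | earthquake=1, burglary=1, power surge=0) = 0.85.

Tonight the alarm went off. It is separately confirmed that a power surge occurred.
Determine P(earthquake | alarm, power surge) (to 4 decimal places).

P(earthquake | alarm, power surge) ≈ 0.0521

Enumerate the 4 (earthquake, burglary) configurations and weight by the priors:
  P(alarm | power surge) = 0.6*0.96*0.68 + 0.79*0.96*0.32 + 0.85*0.04*0.68 + 0.92*0.04*0.32
        = 0.391680 + 0.242688 + 0.023120 + 0.011776 = 0.669264
Keeping only the earthquake-present terms gives 0.034896, so
  P(earthquake | alarm, power surge) = 0.034896 / 0.669264 ≈ 0.0521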